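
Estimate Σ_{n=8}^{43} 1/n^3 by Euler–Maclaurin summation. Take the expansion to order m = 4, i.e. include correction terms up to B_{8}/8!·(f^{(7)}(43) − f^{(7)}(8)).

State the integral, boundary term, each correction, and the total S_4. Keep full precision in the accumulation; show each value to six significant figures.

S_4 ≈ 0.00858558

The integral term ∫_8^43 1/x^3 dx = 0.00754208.
½[f(8) + f(43)] = ½[0.00195312 + 1.25775e-05] = 0.000982851.
So far: 0.00852493.
Correction k=1: B_{2}/2! · (f^{(1)}(43) − f^{(1)}(8)) = 1/12 · (-8.77501e-07 − (-0.000732422)) = 6.09620e-05.
Running total after k=1: 0.00858590.
Correction k=2: B_{4}/4! · (f^{(3)}(43) − f^{(3)}(8)) = −1/720 · (-9.49162e-09 − (-0.000228882)) = -3.17878e-07.
Running total after k=2: 0.00858558.
Correction k=3: B_{6}/6! · (f^{(5)}(43) − f^{(5)}(8)) = 1/30240 · (-2.15602e-10 − (-0.000150204)) = 4.96705e-09.
Running total after k=3: 0.00858558.
Correction k=4: B_{8}/8! · (f^{(7)}(43) − f^{(7)}(8)) = −1/1209600 · (-8.39554e-12 − (-0.000168979)) = -1.39698e-10.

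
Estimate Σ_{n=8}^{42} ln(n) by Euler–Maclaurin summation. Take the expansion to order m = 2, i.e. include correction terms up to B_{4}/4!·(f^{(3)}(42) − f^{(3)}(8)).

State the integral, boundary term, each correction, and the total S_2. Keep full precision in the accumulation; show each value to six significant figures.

∫_8^42 ln(x) dx evaluates to 106.347.
Endpoint term: (f(8) + f(42))/2 = (2.07944 + 3.73767)/2 = 2.90856.
Running total after boundary: 109.255.
k=1: B_{2}/(2)! × [f^{(1)}(42) − f^{(1)}(8)] = 1/12 × (0.0238095 − 0.125000) = -0.00843254.
Running total after k=1: 109.247.
k=2: B_{4}/(4)! × [f^{(3)}(42) − f^{(3)}(8)] = −1/720 × (2.69949e-05 − 0.00390625) = 5.38785e-06.

S_2 ≈ 109.247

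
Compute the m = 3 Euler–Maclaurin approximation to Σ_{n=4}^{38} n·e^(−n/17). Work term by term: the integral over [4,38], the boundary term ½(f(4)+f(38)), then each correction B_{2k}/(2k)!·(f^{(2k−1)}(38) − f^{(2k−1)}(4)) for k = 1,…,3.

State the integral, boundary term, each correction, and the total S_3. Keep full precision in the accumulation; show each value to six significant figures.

The integral term ∫_4^38 x·e^(−x/17) dx = 182.143.
Boundary: ½(f(4) + f(38)) = ½(3.16135 + 4.06451) = 3.61293.
Integral + boundary = 185.756.
Order-1 term: 1/12 · (-0.132128 − 0.604376) = -0.0613754.
Partial sum through k=1: 185.694.
Order-2 term: −1/720 · (0.000283022 − 0.00756074) = 1.01079e-05.
Partial sum through k=2: 185.694.
Order-3 term: 1/30240 · (3.54060e-06 − 4.50872e-05) = -1.37390e-09.

S_3 ≈ 185.694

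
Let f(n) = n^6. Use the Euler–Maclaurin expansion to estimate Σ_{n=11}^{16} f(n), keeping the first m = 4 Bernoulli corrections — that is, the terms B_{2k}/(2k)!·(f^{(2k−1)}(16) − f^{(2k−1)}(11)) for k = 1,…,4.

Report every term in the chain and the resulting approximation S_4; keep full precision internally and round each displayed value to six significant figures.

S_4 ≈ 4.52817e+07

Integral: ∫_11^16 x^6 dx = 3.55640e+07.
½[f(11) + f(16)] = ½[1.77156e+06 + 1.67772e+07] = 9.27439e+06.
Integral + boundary = 4.48384e+07.
Order-1 term: 1/12 · (6.29146e+06 − 966306) = 443762.
Partial sum through k=1: 4.52822e+07.
Order-2 term: −1/720 · (491520 − 159720) = -460.833.
Partial sum through k=2: 4.52817e+07.
Order-3 term: 1/30240 · (11520.0 − 7920.00) = 0.119048.
Partial sum through k=3: 4.52817e+07.
Order-4 term: −1/1209600 · (0.00000 − 0.00000) = 0.00000.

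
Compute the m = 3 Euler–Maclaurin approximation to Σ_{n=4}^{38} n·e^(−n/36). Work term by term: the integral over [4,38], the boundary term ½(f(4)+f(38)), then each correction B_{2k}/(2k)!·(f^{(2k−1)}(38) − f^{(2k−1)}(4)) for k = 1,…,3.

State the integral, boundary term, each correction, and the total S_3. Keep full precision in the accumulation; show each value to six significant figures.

S_3 ≈ 369.833

The integral term ∫_4^38 x·e^(−x/36) dx = 361.499.
Endpoint term: (f(4) + f(38))/2 = (3.57936 + 13.2240)/2 = 8.40166.
Running total after boundary: 369.901.
Correction k=1: B_{2}/2! · (f^{(1)}(38) − f^{(1)}(4)) = 1/12 · (-0.0193333 − 0.795413) = -0.0678955.
Running total after k=1: 369.833.
Correction k=2: B_{4}/4! · (f^{(3)}(38) − f^{(3)}(4)) = −1/720 · (0.000522118 − 0.00199467) = 2.04521e-06.
Running total after k=2: 369.833.
Correction k=3: B_{6}/6! · (f^{(5)}(38) − f^{(5)}(4)) = 1/30240 · (8.17248e-07 − 2.60463e-06) = -5.91064e-11.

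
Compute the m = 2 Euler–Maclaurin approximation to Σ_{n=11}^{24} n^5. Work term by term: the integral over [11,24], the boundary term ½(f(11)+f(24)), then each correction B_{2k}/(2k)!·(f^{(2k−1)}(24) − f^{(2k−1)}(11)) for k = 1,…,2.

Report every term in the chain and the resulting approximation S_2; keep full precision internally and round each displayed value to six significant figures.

The integral term ∫_11^24 x^5 dx = 3.15552e+07.
Boundary: ½(f(11) + f(24)) = ½(161051 + 7.96262e+06) = 4.06184e+06.
Running total after boundary: 3.56171e+07.
Order-1 term: 1/12 · (1.65888e+06 − 73205.0) = 132140.
After k=1: 3.57492e+07.
Order-2 term: −1/720 · (34560.0 − 7260.00) = -37.9167.

S_2 ≈ 3.57492e+07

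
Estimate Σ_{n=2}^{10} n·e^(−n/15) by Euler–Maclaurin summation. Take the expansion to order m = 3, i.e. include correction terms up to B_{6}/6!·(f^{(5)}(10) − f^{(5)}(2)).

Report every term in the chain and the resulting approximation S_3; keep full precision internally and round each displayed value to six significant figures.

∫_2^10 x·e^(−x/15) dx evaluates to 30.6378.
Endpoint term: (f(2) + f(10))/2 = (1.75035 + 5.13417)/2 = 3.44226.
Integral + boundary = 34.0800.
k=1: B_{2}/(2)! × [f^{(1)}(10) − f^{(1)}(2)] = 1/12 × (0.171139 − 0.758484) = -0.0489454.
Partial sum through k=1: 34.0311.
k=2: B_{4}/(4)! × [f^{(3)}(10) − f^{(3)}(2)] = −1/720 × (0.00532433 − 0.0111504) = 8.09171e-06.
Partial sum through k=2: 34.0311.
k=3: B_{6}/(6)! × [f^{(5)}(10) − f^{(5)}(2)] = 1/30240 × (4.39468e-05 − 8.41319e-05) = -1.32887e-09.

S_3 ≈ 34.0311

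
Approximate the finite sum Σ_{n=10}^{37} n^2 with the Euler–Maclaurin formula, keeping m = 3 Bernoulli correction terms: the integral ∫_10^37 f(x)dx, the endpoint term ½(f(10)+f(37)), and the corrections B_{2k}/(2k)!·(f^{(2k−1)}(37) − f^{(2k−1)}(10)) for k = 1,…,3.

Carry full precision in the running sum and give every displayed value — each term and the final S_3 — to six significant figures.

Integral: ∫_10^37 x^2 dx = 16551.0.
Endpoint term: (f(10) + f(37))/2 = (100.000 + 1369.00)/2 = 734.500.
Integral + boundary = 17285.5.
Correction k=1: B_{2}/2! · (f^{(1)}(37) − f^{(1)}(10)) = 1/12 · (74.0000 − 20.0000) = 4.50000.
Partial sum through k=1: 17290.0.
Correction k=2: B_{4}/4! · (f^{(3)}(37) − f^{(3)}(10)) = −1/720 · (0.00000 − 0.00000) = 0.00000.
Partial sum through k=2: 17290.0.
Correction k=3: B_{6}/6! · (f^{(5)}(37) − f^{(5)}(10)) = 1/30240 · (0.00000 − 0.00000) = 0.00000.

S_3 ≈ 17290.0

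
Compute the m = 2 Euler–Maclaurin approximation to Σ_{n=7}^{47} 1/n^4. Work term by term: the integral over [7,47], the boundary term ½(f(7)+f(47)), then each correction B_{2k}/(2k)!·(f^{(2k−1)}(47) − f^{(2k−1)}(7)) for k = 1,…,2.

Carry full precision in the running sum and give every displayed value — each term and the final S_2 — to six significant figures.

∫_7^47 1/x^4 dx evaluates to 0.000968607.
Endpoint term: (f(7) + f(47))/2 = (0.000416493 + 2.04931e-07)/2 = 0.000208349.
So far: 0.00117696.
Correction k=1: B_{2}/2! · (f^{(1)}(47) − f^{(1)}(7)) = 1/12 · (-1.74410e-08 − (-0.000237996)) = 1.98316e-05.
Partial sum through k=1: 0.00119679.
Correction k=2: B_{4}/4! · (f^{(3)}(47) − f^{(3)}(7)) = −1/720 · (-2.36862e-10 − (-0.000145712)) = -2.02377e-07.

S_2 ≈ 0.00119658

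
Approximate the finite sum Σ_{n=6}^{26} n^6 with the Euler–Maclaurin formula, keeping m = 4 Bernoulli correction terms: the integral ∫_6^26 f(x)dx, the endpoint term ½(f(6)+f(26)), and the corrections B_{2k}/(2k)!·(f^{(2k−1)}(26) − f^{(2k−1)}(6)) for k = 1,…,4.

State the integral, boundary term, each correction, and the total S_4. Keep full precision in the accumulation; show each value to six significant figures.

∫_6^26 x^6 dx evaluates to 1.14736e+09.
½[f(6) + f(26)] = ½[46656.0 + 3.08916e+08] = 1.54481e+08.
Running total after boundary: 1.30184e+09.
Order-1 term: 1/12 · (7.12883e+07 − 46656.0) = 5.93680e+06.
After k=1: 1.30778e+09.
Order-2 term: −1/720 · (2.10912e+06 − 25920.0) = -2893.33.
After k=2: 1.30778e+09.
Order-3 term: 1/30240 · (18720.0 − 4320.00) = 0.476190.
After k=3: 1.30778e+09.
Order-4 term: −1/1209600 · (0.00000 − 0.00000) = 0.00000.

S_4 ≈ 1.30778e+09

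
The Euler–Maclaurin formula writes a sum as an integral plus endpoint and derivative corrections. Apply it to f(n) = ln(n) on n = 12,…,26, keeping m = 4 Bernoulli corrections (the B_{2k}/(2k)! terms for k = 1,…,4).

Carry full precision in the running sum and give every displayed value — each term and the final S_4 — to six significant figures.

S_4 ≈ 43.7594

Integral: ∫_12^26 ln(x) dx = 40.8916.
Endpoint term: (f(12) + f(26))/2 = (2.48491 + 3.25810)/2 = 2.87150.
Running total after boundary: 43.7631.
k=1: B_{2}/(2)! × [f^{(1)}(26) − f^{(1)}(12)] = 1/12 × (0.0384615 − 0.0833333) = -0.00373932.
Running total after k=1: 43.7594.
k=2: B_{4}/(4)! × [f^{(3)}(26) − f^{(3)}(12)] = −1/720 × (0.000113792 − 0.00115741) = 1.44947e-06.
Running total after k=2: 43.7594.
k=3: B_{6}/(6)! × [f^{(5)}(26) − f^{(5)}(12)] = 1/30240 × (2.01997e-06 − 9.64506e-05) = -3.12271e-09.
Running total after k=3: 43.7594.
k=4: B_{8}/(8)! × [f^{(7)}(26) − f^{(7)}(12)] = −1/1209600 × (8.96436e-08 − 2.00939e-05) = 1.65379e-11.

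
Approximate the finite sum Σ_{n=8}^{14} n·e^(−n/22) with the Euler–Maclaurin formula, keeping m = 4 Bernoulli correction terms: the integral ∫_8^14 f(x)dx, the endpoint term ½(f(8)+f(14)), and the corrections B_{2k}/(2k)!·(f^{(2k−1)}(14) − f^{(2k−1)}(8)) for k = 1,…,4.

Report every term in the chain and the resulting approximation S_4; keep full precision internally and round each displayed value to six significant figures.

S_4 ≈ 46.1223

∫_8^14 x·e^(−x/22) dx evaluates to 39.6580.
½[f(8) + f(14)] = ½[5.56115 + 7.40899] = 6.48507.
Integral + boundary = 46.1431.
Order-1 term: 1/12 · (0.192441 − 0.442364) = -0.0208269.
After k=1: 46.1223.
Order-2 term: −1/720 · (0.00258444 − 0.00378647) = 1.66949e-06.
After k=2: 46.1223.
Order-3 term: 1/30240 · (9.85800e-06 − 1.37582e-05) = -1.28975e-10.
After k=3: 46.1223.
Order-4 term: −1/1209600 · (2.97030e-08 − 4.06882e-08) = 9.08172e-15.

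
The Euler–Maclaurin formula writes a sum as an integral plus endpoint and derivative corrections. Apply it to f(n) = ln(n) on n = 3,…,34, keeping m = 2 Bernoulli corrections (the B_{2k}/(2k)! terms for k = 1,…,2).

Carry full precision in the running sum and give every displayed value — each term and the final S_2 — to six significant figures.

S_2 ≈ 87.8877

∫_3^34 ln(x) dx evaluates to 85.6004.
½[f(3) + f(34)] = ½[1.09861 + 3.52636] = 2.31249.
So far: 87.9129.
Order-1 term: 1/12 · (0.0294118 − 0.333333) = -0.0253268.
Running total after k=1: 87.8876.
Order-2 term: −1/720 · (5.08854e-05 − 0.0740741) = 0.000102810.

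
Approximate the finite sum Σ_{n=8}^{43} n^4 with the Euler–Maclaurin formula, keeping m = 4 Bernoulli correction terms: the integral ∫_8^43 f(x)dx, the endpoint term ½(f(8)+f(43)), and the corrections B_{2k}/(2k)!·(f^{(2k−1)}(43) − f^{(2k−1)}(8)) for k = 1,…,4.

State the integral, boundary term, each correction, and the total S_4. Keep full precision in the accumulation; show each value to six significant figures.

S_4 ≈ 3.11329e+07

Integral: ∫_8^43 x^4 dx = 2.93951e+07.
Endpoint term: (f(8) + f(43))/2 = (4096.00 + 3.41880e+06)/2 = 1.71145e+06.
So far: 3.11066e+07.
Order-1 term: 1/12 · (318028 − 2048.00) = 26331.7.
After k=1: 3.11329e+07.
Order-2 term: −1/720 · (1032.00 − 192.000) = -1.16667.
After k=2: 3.11329e+07.
Order-3 term: 1/30240 · (0.00000 − 0.00000) = 0.00000.
After k=3: 3.11329e+07.
Order-4 term: −1/1209600 · (0.00000 − 0.00000) = 0.00000.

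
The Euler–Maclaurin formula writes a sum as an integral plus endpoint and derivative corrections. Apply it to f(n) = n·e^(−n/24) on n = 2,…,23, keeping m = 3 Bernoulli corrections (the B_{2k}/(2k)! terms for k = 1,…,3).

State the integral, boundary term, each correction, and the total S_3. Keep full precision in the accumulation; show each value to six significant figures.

∫_2^23 x·e^(−x/24) dx evaluates to 141.484.
Boundary: ½(f(2) + f(23)) = ½(1.84009 + 8.82123) = 5.33066.
Running total after boundary: 146.815.
Correction k=1: B_{2}/2! · (f^{(1)}(23) − f^{(1)}(2)) = 1/12 · (0.0159805 − 0.843374) = -0.0689495.
After k=1: 146.746.
Correction k=2: B_{4}/4! · (f^{(3)}(23) − f^{(3)}(2)) = −1/720 · (0.00135945 − 0.00465879) = 4.58242e-06.
After k=2: 146.746.
Correction k=3: B_{6}/6! · (f^{(5)}(23) − f^{(5)}(2)) = 1/30240 · (4.67215e-06 − 1.36344e-05) = -2.96369e-10.

S_3 ≈ 146.746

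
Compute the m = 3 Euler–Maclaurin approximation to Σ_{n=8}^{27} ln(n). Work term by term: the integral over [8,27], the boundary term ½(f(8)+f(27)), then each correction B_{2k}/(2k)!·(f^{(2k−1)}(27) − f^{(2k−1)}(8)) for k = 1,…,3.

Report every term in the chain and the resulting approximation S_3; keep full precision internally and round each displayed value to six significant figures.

∫_8^27 ln(x) dx evaluates to 53.3521.
Endpoint term: (f(8) + f(27))/2 = (2.07944 + 3.29584)/2 = 2.68764.
Integral + boundary = 56.0397.
Correction k=1: B_{2}/2! · (f^{(1)}(27) − f^{(1)}(8)) = 1/12 · (0.0370370 − 0.125000) = -0.00733025.
Running total after k=1: 56.0324.
Correction k=2: B_{4}/4! · (f^{(3)}(27) − f^{(3)}(8)) = −1/720 · (0.000101611 − 0.00390625) = 5.28422e-06.
Running total after k=2: 56.0324.
Correction k=3: B_{6}/6! · (f^{(5)}(27) − f^{(5)}(8)) = 1/30240 · (1.67260e-06 − 0.000732422) = -2.41650e-08.

S_3 ≈ 56.0324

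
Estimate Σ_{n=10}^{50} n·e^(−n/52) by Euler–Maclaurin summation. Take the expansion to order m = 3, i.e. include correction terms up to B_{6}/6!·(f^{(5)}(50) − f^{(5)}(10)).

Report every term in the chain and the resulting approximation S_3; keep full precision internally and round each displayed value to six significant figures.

∫_10^50 x·e^(−x/52) dx evaluates to 632.229.
½[f(10) + f(50)] = ½[8.25053 + 19.1152] = 13.6829.
Running total after boundary: 645.912.
k=1: B_{2}/(2)! × [f^{(1)}(50) − f^{(1)}(10)] = 1/12 × (0.0147040 − 0.666389) = -0.0543071.
Partial sum through k=1: 645.857.
k=2: B_{4}/(4)! × [f^{(3)}(50) − f^{(3)}(10)] = −1/720 × (0.000288207 − 0.000856692) = 7.89562e-07.
Partial sum through k=2: 645.857.
k=3: B_{6}/(6)! × [f^{(5)}(50) − f^{(5)}(10)] = 1/30240 × (2.11160e-07 − 5.42507e-07) = -1.09572e-11.

S_3 ≈ 645.857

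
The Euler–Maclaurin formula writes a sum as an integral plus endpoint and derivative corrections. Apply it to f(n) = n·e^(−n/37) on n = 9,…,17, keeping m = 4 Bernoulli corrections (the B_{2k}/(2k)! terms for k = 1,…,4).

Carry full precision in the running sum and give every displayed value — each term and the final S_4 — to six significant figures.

Integral: ∫_9^17 x·e^(−x/37) dx = 72.5188.
Endpoint term: (f(9) + f(17))/2 = (7.05673 + 10.7376)/2 = 8.89718.
Integral + boundary = 81.4159.
Correction k=1: B_{2}/2! · (f^{(1)}(17) − f^{(1)}(9)) = 1/12 · (0.341419 − 0.593358) = -0.0209950.
Running total after k=1: 81.3950.
Correction k=2: B_{4}/4! · (f^{(3)}(17) − f^{(3)}(9)) = −1/720 · (0.00117215 − 0.00157890) = 5.64941e-07.
Running total after k=2: 81.3950.
Correction k=3: B_{6}/6! · (f^{(5)}(17) − f^{(5)}(9)) = 1/30240 · (1.53024e-06 − 1.99005e-06) = -1.52054e-11.
Running total after k=3: 81.3950.
Correction k=4: B_{8}/8! · (f^{(7)}(17) − f^{(7)}(9)) = −1/1209600 · (1.61014e-09 − 2.06485e-09) = 3.75922e-16.

S_4 ≈ 81.3950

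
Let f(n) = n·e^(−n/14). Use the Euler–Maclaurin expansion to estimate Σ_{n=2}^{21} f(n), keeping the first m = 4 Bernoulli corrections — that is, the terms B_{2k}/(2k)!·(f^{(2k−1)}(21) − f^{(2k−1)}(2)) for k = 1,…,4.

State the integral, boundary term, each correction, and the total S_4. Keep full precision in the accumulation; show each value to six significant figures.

S_4 ≈ 87.9854

The integral term ∫_2^21 x·e^(−x/14) dx = 84.8469.
Endpoint term: (f(2) + f(21))/2 = (1.73376 + 4.68573)/2 = 3.20974.
Running total after boundary: 88.0566.
k=1: B_{2}/(2)! × [f^{(1)}(21) − f^{(1)}(2)] = 1/12 × (-0.111565 − 0.743038) = -0.0712169.
Partial sum through k=1: 87.9854.
k=2: B_{4}/(4)! × [f^{(3)}(21) − f^{(3)}(2)] = −1/720 × (0.00170763 − 0.0126367) = 1.51793e-05.
Partial sum through k=2: 87.9854.
k=3: B_{6}/(6)! × [f^{(5)}(21) − f^{(5)}(2)] = 1/30240 × (2.03289e-05 − 0.000109604) = -2.95222e-09.
Partial sum through k=3: 87.9854.
k=4: B_{8}/(8)! × [f^{(7)}(21) − f^{(7)}(2)] = −1/1209600 × (1.62987e-07 − 7.89465e-07) = 5.17922e-13.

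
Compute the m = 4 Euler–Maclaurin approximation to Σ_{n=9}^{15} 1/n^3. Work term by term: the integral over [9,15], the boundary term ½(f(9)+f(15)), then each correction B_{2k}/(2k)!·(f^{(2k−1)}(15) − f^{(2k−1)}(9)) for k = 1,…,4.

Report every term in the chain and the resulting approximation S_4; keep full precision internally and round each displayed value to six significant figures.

∫_9^15 1/x^3 dx evaluates to 0.00395062.
Boundary: ½(f(9) + f(15)) = ½(0.00137174 + 0.000296296) = 0.000834019.
So far: 0.00478464.
Order-1 term: 1/12 · (-5.92593e-05 − (-0.000457247)) = 3.31657e-05.
Partial sum through k=1: 0.00481780.
Order-2 term: −1/720 · (-5.26749e-06 − (-0.000112901)) = -1.49490e-07.
Partial sum through k=2: 0.00481765.
Order-3 term: 1/30240 · (-9.83265e-07 − (-5.85410e-05)) = 1.90337e-09.
Partial sum through k=3: 0.00481765.
Order-4 term: −1/1209600 · (-3.14645e-07 − (-5.20365e-05)) = -4.27595e-11.

S_4 ≈ 0.00481765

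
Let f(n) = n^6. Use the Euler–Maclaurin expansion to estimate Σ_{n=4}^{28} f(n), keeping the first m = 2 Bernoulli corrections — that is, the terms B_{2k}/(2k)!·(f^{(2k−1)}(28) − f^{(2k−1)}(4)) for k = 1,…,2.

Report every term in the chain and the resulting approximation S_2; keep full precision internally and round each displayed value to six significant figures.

S_2 ≈ 2.17711e+09

Integral: ∫_4^28 x^6 dx = 1.92756e+09.
Endpoint term: (f(4) + f(28))/2 = (4096.00 + 4.81890e+08)/2 = 2.40947e+08.
Integral + boundary = 2.16851e+09.
Order-1 term: 1/12 · (1.03262e+08 − 6144.00) = 8.60467e+06.
Partial sum through k=1: 2.17711e+09.
Order-2 term: −1/720 · (2.63424e+06 − 7680.00) = -3648.00.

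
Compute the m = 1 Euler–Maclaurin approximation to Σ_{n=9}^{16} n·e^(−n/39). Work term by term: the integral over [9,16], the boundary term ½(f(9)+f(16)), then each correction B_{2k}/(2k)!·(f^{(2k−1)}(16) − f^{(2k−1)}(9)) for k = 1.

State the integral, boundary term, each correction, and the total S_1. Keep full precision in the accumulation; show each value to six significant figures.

S_1 ≈ 71.9206

∫_9^16 x·e^(−x/39) dx evaluates to 63.0584.
Boundary: ½(f(9) + f(16)) = ½(7.14530 + 10.6157) = 8.88049.
Integral + boundary = 71.9389.
k=1: B_{2}/(2)! × [f^{(1)}(16) − f^{(1)}(9)] = 1/12 × (0.391283 − 0.610710) = -0.0182855.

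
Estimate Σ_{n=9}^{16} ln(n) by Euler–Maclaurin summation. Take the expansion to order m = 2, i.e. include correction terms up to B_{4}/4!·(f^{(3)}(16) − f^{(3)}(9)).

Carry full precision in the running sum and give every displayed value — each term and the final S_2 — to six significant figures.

∫_9^16 ln(x) dx evaluates to 17.5864.
½[f(9) + f(16)] = ½[2.19722 + 2.77259] = 2.48491.
So far: 20.0713.
Correction k=1: B_{2}/2! · (f^{(1)}(16) − f^{(1)}(9)) = 1/12 · (0.0625000 − 0.111111) = -0.00405093.
Running total after k=1: 20.0673.
Correction k=2: B_{4}/4! · (f^{(3)}(16) − f^{(3)}(9)) = −1/720 · (0.000488281 − 0.00274348) = 3.13223e-06.

S_2 ≈ 20.0673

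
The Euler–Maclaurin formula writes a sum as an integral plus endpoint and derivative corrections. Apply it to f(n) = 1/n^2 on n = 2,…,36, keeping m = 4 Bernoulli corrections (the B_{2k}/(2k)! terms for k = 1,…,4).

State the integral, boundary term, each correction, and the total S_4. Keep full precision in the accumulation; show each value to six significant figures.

The integral term ∫_2^36 1/x^2 dx = 0.472222.
½[f(2) + f(36)] = ½[0.250000 + 0.000771605] = 0.125386.
Integral + boundary = 0.597608.
Correction k=1: B_{2}/2! · (f^{(1)}(36) − f^{(1)}(2)) = 1/12 · (-4.28669e-05 − (-0.250000)) = 0.0208298.
Partial sum through k=1: 0.618438.
Correction k=2: B_{4}/4! · (f^{(3)}(36) − f^{(3)}(2)) = −1/720 · (-3.96916e-07 − (-0.750000)) = -0.00104167.
Partial sum through k=2: 0.617396.
Correction k=3: B_{6}/6! · (f^{(5)}(36) − f^{(5)}(2)) = 1/30240 · (-9.18787e-09 − (-5.62500)) = 0.000186012.
Partial sum through k=3: 0.617582.
Correction k=4: B_{8}/8! · (f^{(7)}(36) − f^{(7)}(2)) = −1/1209600 · (-3.97007e-10 − (-78.7500)) = -6.51042e-05.

S_4 ≈ 0.617517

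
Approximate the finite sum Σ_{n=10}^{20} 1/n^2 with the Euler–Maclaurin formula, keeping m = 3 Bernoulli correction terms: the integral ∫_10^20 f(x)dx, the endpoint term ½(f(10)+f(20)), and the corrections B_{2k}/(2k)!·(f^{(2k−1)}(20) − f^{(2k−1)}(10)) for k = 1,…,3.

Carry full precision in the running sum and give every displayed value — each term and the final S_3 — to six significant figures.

The integral term ∫_10^20 1/x^2 dx = 0.0500000.
Endpoint term: (f(10) + f(20))/2 = (0.0100000 + 0.00250000)/2 = 0.00625000.
Integral + boundary = 0.0562500.
k=1: B_{2}/(2)! × [f^{(1)}(20) − f^{(1)}(10)] = 1/12 × (-0.000250000 − (-0.00200000)) = 0.000145833.
After k=1: 0.0563958.
k=2: B_{4}/(4)! × [f^{(3)}(20) − f^{(3)}(10)] = −1/720 × (-7.50000e-06 − (-0.000240000)) = -3.22917e-07.
After k=2: 0.0563955.
k=3: B_{6}/(6)! × [f^{(5)}(20) − f^{(5)}(10)] = 1/30240 × (-5.62500e-07 − (-7.20000e-05)) = 2.36235e-09.

S_3 ≈ 0.0563955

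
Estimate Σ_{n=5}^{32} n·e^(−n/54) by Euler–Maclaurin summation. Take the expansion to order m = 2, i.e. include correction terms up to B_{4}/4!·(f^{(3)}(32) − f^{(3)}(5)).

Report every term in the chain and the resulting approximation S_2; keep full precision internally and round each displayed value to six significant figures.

The integral term ∫_5^32 x·e^(−x/54) dx = 336.615.
Boundary: ½(f(5) + f(32)) = ½(4.55782 + 17.6925) = 11.1252.
Integral + boundary = 347.740.
Order-1 term: 1/12 · (0.225252 − 0.827161) = -0.0501590.
After k=1: 347.690.
Order-2 term: −1/720 · (0.000456460 − 0.000908879) = 6.28360e-07.

S_2 ≈ 347.690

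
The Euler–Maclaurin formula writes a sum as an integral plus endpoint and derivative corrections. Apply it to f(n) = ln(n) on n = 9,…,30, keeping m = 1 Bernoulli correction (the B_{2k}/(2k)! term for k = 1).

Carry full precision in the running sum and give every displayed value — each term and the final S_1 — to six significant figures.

The integral term ∫_9^30 ln(x) dx = 61.2609.
½[f(9) + f(30)] = ½[2.19722 + 3.40120] = 2.79921.
So far: 64.0601.
k=1: B_{2}/(2)! × [f^{(1)}(30) − f^{(1)}(9)] = 1/12 × (0.0333333 − 0.111111) = -0.00648148.

S_1 ≈ 64.0536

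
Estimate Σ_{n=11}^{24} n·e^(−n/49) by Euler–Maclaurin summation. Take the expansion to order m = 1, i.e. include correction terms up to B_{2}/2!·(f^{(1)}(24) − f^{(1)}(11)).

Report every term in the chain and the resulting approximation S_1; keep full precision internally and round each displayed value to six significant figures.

The integral term ∫_11^24 x·e^(−x/49) dx = 157.024.
Endpoint term: (f(11) + f(24))/2 = (8.78816 + 14.7060)/2 = 11.7471.
Running total after boundary: 168.771.
Correction k=1: B_{2}/2! · (f^{(1)}(24) − f^{(1)}(11)) = 1/12 · (0.312628 − 0.619574) = -0.0255788.

S_1 ≈ 168.745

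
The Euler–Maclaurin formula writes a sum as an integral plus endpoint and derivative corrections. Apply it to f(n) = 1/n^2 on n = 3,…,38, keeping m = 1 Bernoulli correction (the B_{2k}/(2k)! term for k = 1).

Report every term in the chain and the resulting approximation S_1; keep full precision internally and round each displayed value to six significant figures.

Integral: ∫_3^38 1/x^2 dx = 0.307018.
Boundary: ½(f(3) + f(38)) = ½(0.111111 + 0.000692521) = 0.0559018.
So far: 0.362919.
k=1: B_{2}/(2)! × [f^{(1)}(38) − f^{(1)}(3)] = 1/12 × (-3.64485e-05 − (-0.0740741)) = 0.00616980.

S_1 ≈ 0.369089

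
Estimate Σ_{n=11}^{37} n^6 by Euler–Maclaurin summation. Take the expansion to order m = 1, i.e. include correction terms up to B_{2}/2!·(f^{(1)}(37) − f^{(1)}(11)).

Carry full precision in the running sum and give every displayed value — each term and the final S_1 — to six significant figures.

S_1 ≈ 1.48773e+10

Integral: ∫_11^37 x^6 dx = 1.35589e+10.
Endpoint term: (f(11) + f(37))/2 = (1.77156e+06 + 2.56573e+09)/2 = 1.28375e+09.
Integral + boundary = 1.48427e+10.
k=1: B_{2}/(2)! × [f^{(1)}(37) − f^{(1)}(11)] = 1/12 × (4.16064e+08 − 966306) = 3.45915e+07.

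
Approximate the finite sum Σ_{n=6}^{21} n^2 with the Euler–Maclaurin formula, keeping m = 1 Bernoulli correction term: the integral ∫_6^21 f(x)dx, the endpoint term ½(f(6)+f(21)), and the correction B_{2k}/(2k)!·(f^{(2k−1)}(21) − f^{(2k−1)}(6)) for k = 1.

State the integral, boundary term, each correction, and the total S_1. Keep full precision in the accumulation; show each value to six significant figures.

Integral: ∫_6^21 x^2 dx = 3015.00.
½[f(6) + f(21)] = ½[36.0000 + 441.000] = 238.500.
Integral + boundary = 3253.50.
Correction k=1: B_{2}/2! · (f^{(1)}(21) − f^{(1)}(6)) = 1/12 · (42.0000 − 12.0000) = 2.50000.

S_1 ≈ 3256.00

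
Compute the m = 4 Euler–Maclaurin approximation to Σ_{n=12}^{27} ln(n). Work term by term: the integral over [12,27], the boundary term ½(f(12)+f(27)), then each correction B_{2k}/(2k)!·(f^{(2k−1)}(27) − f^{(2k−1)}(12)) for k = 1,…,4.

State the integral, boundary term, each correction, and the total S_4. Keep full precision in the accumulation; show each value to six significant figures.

S_4 ≈ 47.0552

∫_12^27 ln(x) dx evaluates to 44.1687.
Boundary: ½(f(12) + f(27)) = ½(2.48491 + 3.29584) = 2.89037.
So far: 47.0591.
Order-1 term: 1/12 · (0.0370370 − 0.0833333) = -0.00385802.
Running total after k=1: 47.0552.
Order-2 term: −1/720 · (0.000101611 − 0.00115741) = 1.46638e-06.
Running total after k=2: 47.0552.
Order-3 term: 1/30240 · (1.67260e-06 − 9.64506e-05) = -3.13419e-09.
Running total after k=3: 47.0552.
Order-4 term: −1/1209600 · (6.88313e-08 − 2.00939e-05) = 1.65551e-11.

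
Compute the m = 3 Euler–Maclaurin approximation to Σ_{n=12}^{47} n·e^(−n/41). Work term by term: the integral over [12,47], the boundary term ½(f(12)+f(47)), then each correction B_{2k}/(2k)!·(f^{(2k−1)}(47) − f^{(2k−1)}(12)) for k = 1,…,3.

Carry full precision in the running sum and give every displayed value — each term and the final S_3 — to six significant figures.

Integral: ∫_12^47 x·e^(−x/41) dx = 475.007.
½[f(12) + f(47)] = ½[8.95510 + 14.9365] = 11.9458.
Running total after boundary: 486.953.
Correction k=1: B_{2}/2! · (f^{(1)}(47) − f^{(1)}(12)) = 1/12 · (-0.0465069 − 0.527842) = -0.0478624.
Partial sum through k=1: 486.905.
Correction k=2: B_{4}/4! · (f^{(3)}(47) − f^{(3)}(12)) = −1/720 · (0.000350439 − 0.00120188) = 1.18256e-06.
Partial sum through k=2: 486.905.
Correction k=3: B_{6}/6! · (f^{(5)}(47) − f^{(5)}(12)) = 1/30240 · (4.33399e-07 − 1.24316e-06) = -2.67778e-11.

S_3 ≈ 486.905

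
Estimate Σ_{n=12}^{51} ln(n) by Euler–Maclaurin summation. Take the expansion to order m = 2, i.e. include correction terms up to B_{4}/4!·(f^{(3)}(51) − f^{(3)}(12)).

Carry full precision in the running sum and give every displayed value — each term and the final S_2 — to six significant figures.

S_2 ≈ 134.907

∫_12^51 ln(x) dx evaluates to 131.704.
Boundary: ½(f(12) + f(51)) = ½(2.48491 + 3.93183) = 3.20837.
Running total after boundary: 134.913.
k=1: B_{2}/(2)! × [f^{(1)}(51) − f^{(1)}(12)] = 1/12 × (0.0196078 − 0.0833333) = -0.00531046.
Running total after k=1: 134.907.
k=2: B_{4}/(4)! × [f^{(3)}(51) − f^{(3)}(12)] = −1/720 × (1.50772e-05 − 0.00115741) = 1.58657e-06.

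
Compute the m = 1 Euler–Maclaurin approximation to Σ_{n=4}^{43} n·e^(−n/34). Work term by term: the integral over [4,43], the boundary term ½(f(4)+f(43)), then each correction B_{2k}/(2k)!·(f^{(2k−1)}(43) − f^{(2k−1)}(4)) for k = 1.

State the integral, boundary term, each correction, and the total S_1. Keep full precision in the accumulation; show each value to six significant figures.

The integral term ∫_4^43 x·e^(−x/34) dx = 409.481.
Endpoint term: (f(4) + f(43))/2 = (3.55604 + 12.1399)/2 = 7.84795.
Integral + boundary = 417.329.
Correction k=1: B_{2}/2! · (f^{(1)}(43) − f^{(1)}(4)) = 1/12 · (-0.0747324 − 0.784420) = -0.0715961.

S_1 ≈ 417.257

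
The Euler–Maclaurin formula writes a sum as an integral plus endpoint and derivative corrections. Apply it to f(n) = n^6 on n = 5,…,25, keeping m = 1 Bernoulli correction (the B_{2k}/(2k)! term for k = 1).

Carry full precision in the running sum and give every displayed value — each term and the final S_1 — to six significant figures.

S_1 ≈ 9.98879e+08

Integral: ∫_5^25 x^6 dx = 8.71920e+08.
½[f(5) + f(25)] = ½[15625.0 + 2.44141e+08] = 1.22078e+08.
Integral + boundary = 9.93998e+08.
Correction k=1: B_{2}/2! · (f^{(1)}(25) − f^{(1)}(5)) = 1/12 · (5.85938e+07 − 18750.0) = 4.88125e+06.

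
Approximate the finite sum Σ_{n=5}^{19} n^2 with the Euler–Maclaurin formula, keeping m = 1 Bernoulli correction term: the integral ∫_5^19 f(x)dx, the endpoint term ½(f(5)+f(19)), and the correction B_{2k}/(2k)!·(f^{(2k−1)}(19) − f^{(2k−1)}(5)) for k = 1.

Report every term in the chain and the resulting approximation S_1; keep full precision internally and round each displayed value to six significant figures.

Integral: ∫_5^19 x^2 dx = 2244.67.
Endpoint term: (f(5) + f(19))/2 = (25.0000 + 361.000)/2 = 193.000.
So far: 2437.67.
k=1: B_{2}/(2)! × [f^{(1)}(19) − f^{(1)}(5)] = 1/12 × (38.0000 − 10.0000) = 2.33333.

S_1 ≈ 2440.00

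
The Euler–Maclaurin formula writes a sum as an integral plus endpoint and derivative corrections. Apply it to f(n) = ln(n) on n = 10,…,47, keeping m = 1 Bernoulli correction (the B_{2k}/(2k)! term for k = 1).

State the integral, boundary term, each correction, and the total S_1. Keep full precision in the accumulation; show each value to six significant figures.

S_1 ≈ 124.001

Integral: ∫_10^47 ln(x) dx = 120.931.
½[f(10) + f(47)] = ½[2.30259 + 3.85015] = 3.07637.
Integral + boundary = 124.007.
Order-1 term: 1/12 · (0.0212766 − 0.100000) = -0.00656028.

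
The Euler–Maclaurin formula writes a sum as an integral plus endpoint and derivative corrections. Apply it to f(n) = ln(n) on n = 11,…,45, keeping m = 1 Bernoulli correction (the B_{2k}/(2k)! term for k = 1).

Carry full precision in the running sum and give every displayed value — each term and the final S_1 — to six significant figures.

S_1 ≈ 114.020

∫_11^45 ln(x) dx evaluates to 110.923.
Endpoint term: (f(11) + f(45))/2 = (2.39790 + 3.80666)/2 = 3.10228.
So far: 114.025.
Order-1 term: 1/12 · (0.0222222 − 0.0909091) = -0.00572391.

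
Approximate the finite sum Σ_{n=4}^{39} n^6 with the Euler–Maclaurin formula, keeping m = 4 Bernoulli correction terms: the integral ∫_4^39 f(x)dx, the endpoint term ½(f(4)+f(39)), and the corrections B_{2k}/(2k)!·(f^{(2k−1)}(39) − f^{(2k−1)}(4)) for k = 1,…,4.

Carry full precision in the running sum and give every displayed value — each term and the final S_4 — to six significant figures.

S_4 ≈ 2.14089e+10

The integral term ∫_4^39 x^6 dx = 1.96044e+10.
½[f(4) + f(39)] = ½[4096.00 + 3.51874e+09] = 1.75937e+09.
So far: 2.13638e+10.
Order-1 term: 1/12 · (5.41345e+08 − 6144.00) = 4.51116e+07.
Partial sum through k=1: 2.14089e+10.
Order-2 term: −1/720 · (7.11828e+06 − 7680.00) = -9875.83.
Partial sum through k=2: 2.14089e+10.
Order-3 term: 1/30240 · (28080.0 − 2880.00) = 0.833333.
Partial sum through k=3: 2.14089e+10.
Order-4 term: −1/1209600 · (0.00000 − 0.00000) = 0.00000.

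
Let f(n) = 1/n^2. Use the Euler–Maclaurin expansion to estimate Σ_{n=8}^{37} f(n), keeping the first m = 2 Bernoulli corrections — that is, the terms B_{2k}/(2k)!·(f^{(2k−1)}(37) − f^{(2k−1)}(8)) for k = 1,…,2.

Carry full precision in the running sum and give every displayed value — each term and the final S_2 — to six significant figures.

Integral: ∫_8^37 1/x^2 dx = 0.0979730.
½[f(8) + f(37)] = ½[0.0156250 + 0.000730460] = 0.00817773.
So far: 0.106151.
Correction k=1: B_{2}/2! · (f^{(1)}(37) − f^{(1)}(8)) = 1/12 · (-3.94843e-05 − (-0.00390625)) = 0.000322230.
After k=1: 0.106473.
Correction k=2: B_{4}/4! · (f^{(3)}(37) − f^{(3)}(8)) = −1/720 · (-3.46101e-07 − (-0.000732422)) = -1.01677e-06.

S_2 ≈ 0.106472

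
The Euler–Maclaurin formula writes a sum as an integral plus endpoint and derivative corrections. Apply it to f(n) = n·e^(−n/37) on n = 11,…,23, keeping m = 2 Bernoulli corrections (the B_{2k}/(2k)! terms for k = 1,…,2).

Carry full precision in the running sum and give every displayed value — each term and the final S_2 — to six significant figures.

∫_11^23 x·e^(−x/37) dx evaluates to 126.952.
½[f(11) + f(23)] = ½[8.17105 + 12.3527] = 10.2619.
Running total after boundary: 137.214.
Correction k=1: B_{2}/2! · (f^{(1)}(23) − f^{(1)}(11)) = 1/12 · (0.203217 − 0.521984) = -0.0265639.
Partial sum through k=1: 137.188.
Correction k=2: B_{4}/4! · (f^{(3)}(23) − f^{(3)}(11)) = −1/720 · (0.000933062 − 0.00146649) = 7.40877e-07.

S_2 ≈ 137.188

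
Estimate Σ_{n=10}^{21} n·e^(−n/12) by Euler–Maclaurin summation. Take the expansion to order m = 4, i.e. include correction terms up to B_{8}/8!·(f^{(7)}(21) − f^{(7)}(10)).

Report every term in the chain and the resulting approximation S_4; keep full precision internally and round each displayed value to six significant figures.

The integral term ∫_10^21 x·e^(−x/12) dx = 45.9194.
Endpoint term: (f(10) + f(21))/2 = (4.34598 + 3.64925)/2 = 3.99762.
So far: 49.9171.
k=1: B_{2}/(2)! × [f^{(1)}(21) − f^{(1)}(10)] = 1/12 × (-0.130330 − 0.0724330) = -0.0168970.
After k=1: 49.9002.
k=2: B_{4}/(4)! × [f^{(3)}(21) − f^{(3)}(10)] = −1/720 × (0.00150845 − 0.00653909) = 6.98700e-06.
After k=2: 49.9002.
k=3: B_{6}/(6)! × [f^{(5)}(21) − f^{(5)}(10)] = 1/30240 × (2.72360e-05 − 8.73276e-05) = -1.98716e-09.
After k=3: 49.9002.
k=4: B_{8}/(8)! × [f^{(7)}(21) − f^{(7)}(10)] = −1/1209600 × (3.05532e-07 − 8.97534e-07) = 4.89420e-13.

S_4 ≈ 49.9002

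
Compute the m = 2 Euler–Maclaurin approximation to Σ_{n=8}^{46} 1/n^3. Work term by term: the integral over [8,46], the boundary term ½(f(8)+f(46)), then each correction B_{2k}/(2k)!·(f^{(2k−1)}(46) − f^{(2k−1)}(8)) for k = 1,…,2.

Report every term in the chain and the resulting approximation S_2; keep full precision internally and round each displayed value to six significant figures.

The integral term ∫_8^46 1/x^3 dx = 0.00757621.
Boundary: ½(f(8) + f(46)) = ½(0.00195312 + 1.02737e-05) = 0.000981699.
So far: 0.00855790.
Correction k=1: B_{2}/2! · (f^{(1)}(46) − f^{(1)}(8)) = 1/12 · (-6.70023e-07 − (-0.000732422)) = 6.09793e-05.
Running total after k=1: 0.00861888.
Correction k=2: B_{4}/4! · (f^{(3)}(46) − f^{(3)}(8)) = −1/720 · (-6.33292e-09 − (-0.000228882)) = -3.17883e-07.

S_2 ≈ 0.00861857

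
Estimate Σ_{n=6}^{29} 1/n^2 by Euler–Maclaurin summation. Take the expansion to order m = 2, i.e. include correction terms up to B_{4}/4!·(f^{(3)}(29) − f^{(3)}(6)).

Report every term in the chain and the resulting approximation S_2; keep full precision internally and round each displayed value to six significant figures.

The integral term ∫_6^29 1/x^2 dx = 0.132184.
Endpoint term: (f(6) + f(29))/2 = (0.0277778 + 0.00118906)/2 = 0.0144834.
Running total after boundary: 0.146667.
k=1: B_{2}/(2)! × [f^{(1)}(29) − f^{(1)}(6)] = 1/12 × (-8.20042e-05 − (-0.00925926)) = 0.000764771.
After k=1: 0.147432.
k=2: B_{4}/(4)! × [f^{(3)}(29) − f^{(3)}(6)] = −1/720 × (-1.17010e-06 − (-0.00308642)) = -4.28507e-06.

S_2 ≈ 0.147428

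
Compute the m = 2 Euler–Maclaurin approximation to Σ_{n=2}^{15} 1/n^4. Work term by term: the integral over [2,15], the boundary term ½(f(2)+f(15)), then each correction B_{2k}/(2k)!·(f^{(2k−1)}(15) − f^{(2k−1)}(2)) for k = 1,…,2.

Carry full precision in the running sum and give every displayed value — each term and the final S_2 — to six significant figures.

S_2 ≈ 0.0819419

∫_2^15 1/x^4 dx evaluates to 0.0415679.
½[f(2) + f(15)] = ½[0.0625000 + 1.97531e-05] = 0.0312599.
Running total after boundary: 0.0728278.
Order-1 term: 1/12 · (-5.26749e-06 − (-0.125000)) = 0.0104162.
Running total after k=1: 0.0832440.
Order-2 term: −1/720 · (-7.02332e-07 − (-0.937500)) = -0.00130208.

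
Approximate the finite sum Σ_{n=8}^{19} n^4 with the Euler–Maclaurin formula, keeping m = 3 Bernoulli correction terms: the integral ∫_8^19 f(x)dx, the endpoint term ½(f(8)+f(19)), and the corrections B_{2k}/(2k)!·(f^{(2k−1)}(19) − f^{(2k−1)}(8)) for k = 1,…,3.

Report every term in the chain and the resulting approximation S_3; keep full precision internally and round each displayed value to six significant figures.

∫_8^19 x^4 dx evaluates to 488666.
Boundary: ½(f(8) + f(19)) = ½(4096.00 + 130321) = 67208.5.
Running total after boundary: 555875.
k=1: B_{2}/(2)! × [f^{(1)}(19) − f^{(1)}(8)] = 1/12 × (27436.0 − 2048.00) = 2115.67.
After k=1: 557990.
k=2: B_{4}/(4)! × [f^{(3)}(19) − f^{(3)}(8)] = −1/720 × (456.000 − 192.000) = -0.366667.
After k=2: 557990.
k=3: B_{6}/(6)! × [f^{(5)}(19) − f^{(5)}(8)] = 1/30240 × (0.00000 − 0.00000) = 0.00000.

S_3 ≈ 557990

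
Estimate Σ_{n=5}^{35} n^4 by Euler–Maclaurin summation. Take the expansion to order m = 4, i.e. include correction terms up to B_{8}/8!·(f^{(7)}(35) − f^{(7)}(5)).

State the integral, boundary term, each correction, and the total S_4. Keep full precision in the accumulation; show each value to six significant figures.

S_4 ≈ 1.12686e+07

The integral term ∫_5^35 x^4 dx = 1.05038e+07.
Endpoint term: (f(5) + f(35))/2 = (625.000 + 1.50062e+06)/2 = 750625.
Integral + boundary = 1.12544e+07.
k=1: B_{2}/(2)! × [f^{(1)}(35) − f^{(1)}(5)] = 1/12 × (171500 − 500.000) = 14250.0.
Partial sum through k=1: 1.12686e+07.
k=2: B_{4}/(4)! × [f^{(3)}(35) − f^{(3)}(5)] = −1/720 × (840.000 − 120.000) = -1.00000.
Partial sum through k=2: 1.12686e+07.
k=3: B_{6}/(6)! × [f^{(5)}(35) − f^{(5)}(5)] = 1/30240 × (0.00000 − 0.00000) = 0.00000.
Partial sum through k=3: 1.12686e+07.
k=4: B_{8}/(8)! × [f^{(7)}(35) − f^{(7)}(5)] = −1/1209600 × (0.00000 − 0.00000) = 0.00000.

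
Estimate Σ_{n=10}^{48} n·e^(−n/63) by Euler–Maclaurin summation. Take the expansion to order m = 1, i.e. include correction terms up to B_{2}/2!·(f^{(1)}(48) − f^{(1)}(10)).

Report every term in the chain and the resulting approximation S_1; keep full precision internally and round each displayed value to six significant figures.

Integral: ∫_10^48 x·e^(−x/63) dx = 659.821.
Endpoint term: (f(10) + f(48))/2 = (8.53227 + 22.4053)/2 = 15.4688.
So far: 675.290.
Correction k=1: B_{2}/2! · (f^{(1)}(48) − f^{(1)}(10)) = 1/12 · (0.111137 − 0.717794) = -0.0505547.

S_1 ≈ 675.239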